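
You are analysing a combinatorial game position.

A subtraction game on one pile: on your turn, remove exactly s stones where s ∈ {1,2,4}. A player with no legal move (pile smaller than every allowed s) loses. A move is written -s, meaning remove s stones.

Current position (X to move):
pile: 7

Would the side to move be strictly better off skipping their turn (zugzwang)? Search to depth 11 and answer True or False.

zugzwang(7, X) = False

p1 X@[7]: -1[6]+1* -2[5]-1 -4[3]+1
p2 O@[6]: -1[5]-1* -2[4]-1 -4[2]-1
p3 X@[5]: -1[4]-1 -2[3]+1* -4[1]-1
p4 O@[3]: -1[2]-1* -2[1]-1
p5 X@[2]: -1[1]-1 -2[0]+1*
p6 O@[0] terminal -1; root [7] d11
suppose X passes — search the same position with O to move:
pass> p1 O@[7]: -1[6]+1* -2[5]-1 -4[3]+1
pass> p2 X@[6]: -1[5]-1* -2[4]-1 -4[2]-1
pass> p3 O@[5]: -1[4]-1 -2[3]+1* -4[1]-1
pass> p4 X@[3]: -1[2]-1* -2[1]-1
pass> p5 O@[2]: -1[1]-1 -2[0]+1*
pass> p6 X@[0] terminal -1; root [7] d11
for X: play +1, pass -1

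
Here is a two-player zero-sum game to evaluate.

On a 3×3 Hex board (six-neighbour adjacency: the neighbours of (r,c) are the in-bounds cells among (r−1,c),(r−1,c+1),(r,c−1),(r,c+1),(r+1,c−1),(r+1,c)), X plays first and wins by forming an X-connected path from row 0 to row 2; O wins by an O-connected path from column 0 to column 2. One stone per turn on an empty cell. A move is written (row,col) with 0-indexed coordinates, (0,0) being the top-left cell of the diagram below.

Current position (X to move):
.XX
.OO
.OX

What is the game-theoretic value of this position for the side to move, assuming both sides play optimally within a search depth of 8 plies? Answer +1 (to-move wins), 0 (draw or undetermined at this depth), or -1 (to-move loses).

value(.XX/.OO/.OX, X) = -1

p1 X@[.XX/.OO/.OX]: (0,0)[XXX/.OO/.OX]-1* (1,0)[.XX/XOO/.OX]-1 (2,0)[.XX/.OO/XOX]-1
p2 O@[XXX/.OO/.OX]: (1,0)[XXX/OOO/.OX]+1* (2,0)[XXX/.OO/OOX]+1
p3 X@[XXX/OOO/.OX] terminal -1; root [.XX/.OO/.OX] d8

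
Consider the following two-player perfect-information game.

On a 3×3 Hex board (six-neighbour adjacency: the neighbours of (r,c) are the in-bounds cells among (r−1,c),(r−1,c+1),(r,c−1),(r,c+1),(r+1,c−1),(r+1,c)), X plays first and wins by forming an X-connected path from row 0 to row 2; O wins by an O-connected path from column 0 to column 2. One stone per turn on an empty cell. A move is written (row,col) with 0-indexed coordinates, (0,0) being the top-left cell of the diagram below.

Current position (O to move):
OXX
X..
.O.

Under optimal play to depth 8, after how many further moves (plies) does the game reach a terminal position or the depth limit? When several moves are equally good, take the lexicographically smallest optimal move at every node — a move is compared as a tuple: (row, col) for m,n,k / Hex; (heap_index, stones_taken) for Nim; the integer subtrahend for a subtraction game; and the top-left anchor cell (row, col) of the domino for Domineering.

PV length from [OXX/X../.O.]: 3 plies

[OXX/X../.O.] O move#1: (1,1):-1/OXX/XO./.O., (1,2):-1/OXX/X.O/.O., (2,0):+1/OXX/X../OO.*, (2,2):-1/OXX/X../.OO
[OXX/X../OO.] X move#2: (1,1):-1/OXX/XX./OO.*, (1,2):-1/OXX/X.X/OO., (2,2):-1/OXX/X../OOX
[OXX/XX./OO.] O move#3: (1,2):+1/OXX/XXO/OO.*, (2,2):+1/OXX/XX./OOO
[OXX/XXO/OO.] end (terminal -1, X#4); searched OXX/X../.O. to 8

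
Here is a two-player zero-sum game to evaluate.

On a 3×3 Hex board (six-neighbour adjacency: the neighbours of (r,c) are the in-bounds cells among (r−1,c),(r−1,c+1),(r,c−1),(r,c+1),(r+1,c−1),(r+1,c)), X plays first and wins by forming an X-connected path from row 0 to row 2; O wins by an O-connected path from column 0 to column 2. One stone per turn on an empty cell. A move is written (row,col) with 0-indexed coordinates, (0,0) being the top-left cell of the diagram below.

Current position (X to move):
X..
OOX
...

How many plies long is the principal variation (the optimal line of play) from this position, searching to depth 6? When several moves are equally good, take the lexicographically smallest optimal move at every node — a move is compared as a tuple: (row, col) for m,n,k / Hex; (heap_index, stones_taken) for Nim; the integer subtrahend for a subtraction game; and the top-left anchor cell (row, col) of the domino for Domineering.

p1 X@[X../OOX/...]: (0,1)[XX./OOX/...]-1 (0,2)[X.X/OOX/...]+1* (2,0)[X../OOX/X..]-1 (2,1)[X../OOX/.X.]-1 (2,2)[X../OOX/..X]-1
p2 O@[X.X/OOX/...]: (0,1)[XOX/OOX/...]-1* (2,0)[X.X/OOX/O..]-1 (2,1)[X.X/OOX/.O.]-1 (2,2)[X.X/OOX/..O]-1
p3 X@[XOX/OOX/...]: (2,0)[XOX/OOX/X..]+1* (2,1)[XOX/OOX/.X.]+1 (2,2)[XOX/OOX/..X]+1
p4 O@[XOX/OOX/X..]: (2,1)[XOX/OOX/XO.]-1* (2,2)[XOX/OOX/X.O]-1
p5 X@[XOX/OOX/XO.]: (2,2)[XOX/OOX/XOX]+1*
p6 O@[XOX/OOX/XOX] terminal -1; root [X../OOX/...] d6

PV length from [X../OOX/...]: 5 plies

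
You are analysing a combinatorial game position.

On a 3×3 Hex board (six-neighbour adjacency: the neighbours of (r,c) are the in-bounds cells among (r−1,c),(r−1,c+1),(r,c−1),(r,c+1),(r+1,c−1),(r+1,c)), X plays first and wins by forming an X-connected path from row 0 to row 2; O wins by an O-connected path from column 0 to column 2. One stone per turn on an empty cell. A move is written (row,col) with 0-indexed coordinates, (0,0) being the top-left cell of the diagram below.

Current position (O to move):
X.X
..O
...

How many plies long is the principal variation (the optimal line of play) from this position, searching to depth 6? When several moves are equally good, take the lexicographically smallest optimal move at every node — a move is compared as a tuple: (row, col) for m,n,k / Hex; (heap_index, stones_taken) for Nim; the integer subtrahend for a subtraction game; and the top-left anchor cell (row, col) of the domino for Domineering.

PV length from [X.X/..O/...]: 3 plies

p1 O@[X.X/..O/...]: (0,1)[XOX/..O/...]-1 (1,0)[X.X/O.O/...]-1 (1,1)[X.X/.OO/...]+1* (2,0)[X.X/..O/O..]+1 (2,1)[X.X/..O/.O.]-1 (2,2)[X.X/..O/..O]-1
p2 X@[X.X/.OO/...]: (0,1)[XXX/.OO/...]-1* (1,0)[X.X/XOO/...]-1 (2,0)[X.X/.OO/X..]-1 (2,1)[X.X/.OO/.X.]-1 (2,2)[X.X/.OO/..X]-1
p3 O@[XXX/.OO/...]: (1,0)[XXX/OOO/...]+1* (2,0)[XXX/.OO/O..]+1 (2,1)[XXX/.OO/.O.]+1 (2,2)[XXX/.OO/..O]+1
p4 X@[XXX/OOO/...] terminal -1; root [X.X/..O/...] d6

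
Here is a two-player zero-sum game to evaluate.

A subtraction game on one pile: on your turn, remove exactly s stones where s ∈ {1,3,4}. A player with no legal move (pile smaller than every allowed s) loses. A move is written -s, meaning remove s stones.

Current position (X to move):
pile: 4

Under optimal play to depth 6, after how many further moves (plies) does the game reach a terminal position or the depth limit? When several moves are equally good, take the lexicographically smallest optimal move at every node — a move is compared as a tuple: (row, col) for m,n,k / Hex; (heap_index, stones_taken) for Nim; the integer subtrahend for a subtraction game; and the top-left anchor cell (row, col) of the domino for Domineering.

ply 1, X at 4 | -1=-1→3; -3=-1→1; -4=+1→0*
ply 2: 0 is terminal -1 (O); from 4 depth 6

PV length from [4]: 1 ply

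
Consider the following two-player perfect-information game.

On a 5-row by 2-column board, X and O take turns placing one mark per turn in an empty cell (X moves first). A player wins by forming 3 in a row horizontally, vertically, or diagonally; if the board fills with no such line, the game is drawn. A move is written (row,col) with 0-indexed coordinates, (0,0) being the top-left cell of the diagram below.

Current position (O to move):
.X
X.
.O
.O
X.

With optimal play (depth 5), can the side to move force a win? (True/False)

[.X/X./.O/.O/X.] O move#1: (0,0):+1/OX/X./.O/.O/X.*, (1,1):+1/.X/XO/.O/.O/X., (2,0):+1/.X/X./OO/.O/X., (3,0):+1/.X/X./.O/OO/X., (4,1):+1/.X/X./.O/.O/XO
[OX/X./.O/.O/X.] X move#2: (1,1):-1/OX/XX/.O/.O/X.*, (2,0):-1/OX/X./XO/.O/X., (3,0):-1/OX/X./.O/XO/X., (4,1):-1/OX/X./.O/.O/XX
[OX/XX/.O/.O/X.] O move#3: (2,0):+0/OX/XX/OO/.O/X., (3,0):+0/OX/XX/.O/OO/X., (4,1):+1/OX/XX/.O/.O/XO*
[OX/XX/.O/.O/XO] end (terminal -1, X#4); searched .X/X./.O/.O/X. to 5

O winning at [.X/X./.O/.O/X.]: True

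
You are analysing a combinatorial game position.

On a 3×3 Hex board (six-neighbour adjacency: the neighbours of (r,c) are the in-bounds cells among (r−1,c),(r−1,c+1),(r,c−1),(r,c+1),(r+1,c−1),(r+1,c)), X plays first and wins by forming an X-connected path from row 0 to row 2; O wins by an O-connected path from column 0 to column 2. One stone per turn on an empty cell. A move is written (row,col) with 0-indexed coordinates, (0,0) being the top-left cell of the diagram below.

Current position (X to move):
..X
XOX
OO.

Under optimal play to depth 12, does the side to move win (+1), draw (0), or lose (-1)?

[..X/XOX/OO.] X move#1: (0,0):-1/X.X/XOX/OO., (0,1):-1/.XX/XOX/OO., (2,2):+1/..X/XOX/OOX*
[..X/XOX/OOX] end (terminal -1, O#2); searched ..X/XOX/OO. to 12

value(..X/XOX/OO., X) = +1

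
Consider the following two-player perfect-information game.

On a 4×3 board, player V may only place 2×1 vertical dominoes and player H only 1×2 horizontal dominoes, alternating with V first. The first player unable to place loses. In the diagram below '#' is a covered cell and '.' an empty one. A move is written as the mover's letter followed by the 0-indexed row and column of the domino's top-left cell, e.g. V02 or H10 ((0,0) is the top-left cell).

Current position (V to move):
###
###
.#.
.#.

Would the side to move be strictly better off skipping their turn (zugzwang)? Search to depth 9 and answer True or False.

[###/###/.#./.#.] V move#1: V20:+1/###/###/##./##.*, V22:+1/###/###/.##/.##
[###/###/##./##.] end (terminal -1, H#2); searched ###/###/.#./.#. to 9
suppose V passes — search the same position with H to move:
pass> [###/###/.#./.#.] end (terminal -1, H#1); searched ###/###/.#./.#. to 9
for V: play +1, pass +1

zugzwang(###/###/.#./.#., V) = False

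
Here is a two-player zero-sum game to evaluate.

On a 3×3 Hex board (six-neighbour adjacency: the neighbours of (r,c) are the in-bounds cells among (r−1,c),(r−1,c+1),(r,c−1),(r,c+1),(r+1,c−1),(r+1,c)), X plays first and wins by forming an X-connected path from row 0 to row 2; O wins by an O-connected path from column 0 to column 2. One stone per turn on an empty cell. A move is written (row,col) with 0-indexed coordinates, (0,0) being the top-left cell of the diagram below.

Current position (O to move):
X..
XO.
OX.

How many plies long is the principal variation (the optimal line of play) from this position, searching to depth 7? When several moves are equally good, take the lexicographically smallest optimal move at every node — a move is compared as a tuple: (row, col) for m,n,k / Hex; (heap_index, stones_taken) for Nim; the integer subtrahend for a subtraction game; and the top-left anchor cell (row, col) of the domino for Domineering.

PV length from [X../XO./OX.]: 3 plies

p1 O@[X../XO./OX.]: (0,1)[XO./XO./OX.]+1* (0,2)[X.O/XO./OX.]+1 (1,2)[X../XOO/OX.]+1 (2,2)[X../XO./OXO]+1
p2 X@[XO./XO./OX.]: (0,2)[XOX/XO./OX.]-1* (1,2)[XO./XOX/OX.]-1 (2,2)[XO./XO./OXX]-1
p3 O@[XOX/XO./OX.]: (1,2)[XOX/XOO/OX.]+1* (2,2)[XOX/XO./OXO]-1
p4 X@[XOX/XOO/OX.] terminal -1; root [X../XO./OX.] d7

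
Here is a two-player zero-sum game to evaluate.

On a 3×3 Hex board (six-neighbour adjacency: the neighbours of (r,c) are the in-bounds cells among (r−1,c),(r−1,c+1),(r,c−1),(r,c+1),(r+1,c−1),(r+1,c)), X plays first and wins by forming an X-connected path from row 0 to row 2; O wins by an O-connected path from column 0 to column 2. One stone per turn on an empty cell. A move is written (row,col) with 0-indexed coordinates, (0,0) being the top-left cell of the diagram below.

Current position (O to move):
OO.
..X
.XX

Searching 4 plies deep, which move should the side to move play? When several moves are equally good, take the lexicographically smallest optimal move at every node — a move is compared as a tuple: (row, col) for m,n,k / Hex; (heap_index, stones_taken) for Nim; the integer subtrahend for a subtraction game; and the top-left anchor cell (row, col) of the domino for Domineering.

O's best at [OO./..X/.XX]: (0,2)

ply 1, O at OO./..X/.XX | (0,2)=+1→OOO/..X/.XX*; (1,0)=-1→OO./O.X/.XX; (1,1)=-1→OO./.OX/.XX; (2,0)=-1→OO./..X/OXX
ply 2: OOO/..X/.XX is terminal -1 (X); from OO./..X/.XX depth 4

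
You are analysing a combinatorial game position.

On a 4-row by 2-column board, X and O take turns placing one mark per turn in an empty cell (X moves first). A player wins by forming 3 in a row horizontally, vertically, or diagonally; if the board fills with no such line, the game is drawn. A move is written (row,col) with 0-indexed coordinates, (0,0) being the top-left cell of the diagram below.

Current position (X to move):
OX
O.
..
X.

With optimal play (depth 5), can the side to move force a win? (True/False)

ply 1, X at OX/O./../X. | (1,1)=-1→OX/OX/../X.; (2,0)=+0→OX/O./X./X.*; (2,1)=-1→OX/O./.X/X.; (3,1)=-1→OX/O./../XX
ply 2, O at OX/O./X./X. | (1,1)=+0→OX/OO/X./X.*; (2,1)=+0→OX/O./XO/X.; (3,1)=+0→OX/O./X./XO
ply 3, X at OX/OO/X./X. | (2,1)=+0→OX/OO/XX/X.*; (3,1)=+0→OX/OO/X./XX
ply 4, O at OX/OO/XX/X. | (3,1)=+0→OX/OO/XX/XO*
ply 5: OX/OO/XX/XO is terminal +0 (X); from OX/O./../X. depth 5

X winning at [OX/O./../X.]: False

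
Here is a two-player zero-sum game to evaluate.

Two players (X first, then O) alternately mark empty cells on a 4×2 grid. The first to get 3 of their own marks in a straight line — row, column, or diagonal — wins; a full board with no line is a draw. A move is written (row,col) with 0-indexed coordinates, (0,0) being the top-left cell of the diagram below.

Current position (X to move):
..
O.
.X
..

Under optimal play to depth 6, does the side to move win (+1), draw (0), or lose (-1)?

value(../O./.X/.., X) = +1

[../O./.X/..] X move#1: (0,0):+0/X./O./.X/.., (0,1):+0/.X/O./.X/.., (1,1):+1/../OX/.X/..*, (2,0):+0/../O./XX/.., (3,0):+0/../O./.X/X., (3,1):+0/../O./.X/.X
[../OX/.X/..] O move#2: (0,0):-1/O./OX/.X/..*, (0,1):-1/.O/OX/.X/.., (2,0):-1/../OX/OX/.., (3,0):-1/../OX/.X/O., (3,1):-1/../OX/.X/.O
[O./OX/.X/..] X move#3: (0,1):+1/OX/OX/.X/..*, (2,0):+1/O./OX/XX/.., (3,0):-1/O./OX/.X/X., (3,1):+1/O./OX/.X/.X
[OX/OX/.X/..] end (terminal -1, O#4); searched ../O./.X/.. to 6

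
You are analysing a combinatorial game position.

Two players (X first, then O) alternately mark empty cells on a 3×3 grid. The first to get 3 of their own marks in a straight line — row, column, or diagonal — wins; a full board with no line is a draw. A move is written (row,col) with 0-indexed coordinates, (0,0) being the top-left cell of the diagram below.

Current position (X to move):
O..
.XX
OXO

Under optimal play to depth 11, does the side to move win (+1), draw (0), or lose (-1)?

value(O../.XX/OXO, X) = +1

ply 1, X at O../.XX/OXO | (0,1)=+1→OX./.XX/OXO*; (0,2)=-1→O.X/.XX/OXO; (1,0)=+1→O../XXX/OXO
ply 2: OX./.XX/OXO is terminal -1 (O); from O../.XX/OXO depth 11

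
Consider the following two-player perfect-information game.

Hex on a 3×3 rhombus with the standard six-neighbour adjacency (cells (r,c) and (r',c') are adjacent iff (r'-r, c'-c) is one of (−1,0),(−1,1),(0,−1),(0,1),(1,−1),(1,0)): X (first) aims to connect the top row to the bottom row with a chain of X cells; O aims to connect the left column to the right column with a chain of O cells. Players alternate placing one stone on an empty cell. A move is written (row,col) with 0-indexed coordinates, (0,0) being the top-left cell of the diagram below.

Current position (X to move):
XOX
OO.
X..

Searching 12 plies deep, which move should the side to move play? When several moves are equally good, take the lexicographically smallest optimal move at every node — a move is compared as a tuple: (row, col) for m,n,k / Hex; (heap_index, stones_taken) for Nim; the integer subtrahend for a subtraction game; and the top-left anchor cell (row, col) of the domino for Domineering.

X's best at [XOX/OO./X..]: (1,2)

ply 1, X at XOX/OO./X.. | (1,2)=+1→XOX/OOX/X..*; (2,1)=-1→XOX/OO./XX.; (2,2)=-1→XOX/OO./X.X
ply 2, O at XOX/OOX/X.. | (2,1)=-1→XOX/OOX/XO.*; (2,2)=-1→XOX/OOX/X.O
ply 3, X at XOX/OOX/XO. | (2,2)=+1→XOX/OOX/XOX*
ply 4: XOX/OOX/XOX is terminal -1 (O); from XOX/OO./X.. depth 12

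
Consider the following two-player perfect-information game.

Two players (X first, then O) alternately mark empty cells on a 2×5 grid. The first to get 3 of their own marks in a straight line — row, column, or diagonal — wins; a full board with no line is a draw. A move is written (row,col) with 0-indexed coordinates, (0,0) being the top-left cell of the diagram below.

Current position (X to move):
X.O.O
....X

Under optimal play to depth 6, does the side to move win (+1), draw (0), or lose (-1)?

[X.O.O/....X] X move#1: (0,1):-1/XXO.O/....X, (0,3):+0/X.OXO/....X*, (1,0):-1/X.O.O/X...X, (1,1):-1/X.O.O/.X..X, (1,2):-1/X.O.O/..X.X, (1,3):-1/X.O.O/...XX
[X.OXO/....X] O move#2: (0,1):+0/XOOXO/....X*, (1,0):+0/X.OXO/O...X, (1,1):+0/X.OXO/.O..X, (1,2):+0/X.OXO/..O.X, (1,3):+0/X.OXO/...OX
[XOOXO/....X] X move#3: (1,0):+0/XOOXO/X...X*, (1,1):+0/XOOXO/.X..X, (1,2):+0/XOOXO/..X.X, (1,3):+0/XOOXO/...XX
[XOOXO/X...X] O move#4: (1,1):+0/XOOXO/XO..X*, (1,2):+0/XOOXO/X.O.X, (1,3):+0/XOOXO/X..OX
[XOOXO/XO..X] X move#5: (1,2):+0/XOOXO/XOX.X*, (1,3):+0/XOOXO/XO.XX
[XOOXO/XOX.X] O move#6: (1,3):+0/XOOXO/XOXOX*
[XOOXO/XOXOX] end (terminal +0, X#7); searched X.O.O/....X to 6

value(X.O.O/....X, X) = 0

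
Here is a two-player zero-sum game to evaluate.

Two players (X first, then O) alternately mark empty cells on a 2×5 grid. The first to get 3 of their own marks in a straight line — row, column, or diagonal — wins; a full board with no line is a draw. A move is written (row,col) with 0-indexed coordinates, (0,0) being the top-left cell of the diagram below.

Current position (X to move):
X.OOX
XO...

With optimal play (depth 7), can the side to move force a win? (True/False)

X winning at [X.OOX/XO...]: False

ply 1, X at X.OOX/XO... | (0,1)=+0→XXOOX/XO...*; (1,2)=-1→X.OOX/XOX..; (1,3)=-1→X.OOX/XO.X.; (1,4)=-1→X.OOX/XO..X
ply 2, O at XXOOX/XO... | (1,2)=+0→XXOOX/XOO..*; (1,3)=+0→XXOOX/XO.O.; (1,4)=+0→XXOOX/XO..O
ply 3, X at XXOOX/XOO.. | (1,3)=+0→XXOOX/XOOX.*; (1,4)=-1→XXOOX/XOO.X
ply 4, O at XXOOX/XOOX. | (1,4)=+0→XXOOX/XOOXO*
ply 5: XXOOX/XOOXO is terminal +0 (X); from X.OOX/XO... depth 7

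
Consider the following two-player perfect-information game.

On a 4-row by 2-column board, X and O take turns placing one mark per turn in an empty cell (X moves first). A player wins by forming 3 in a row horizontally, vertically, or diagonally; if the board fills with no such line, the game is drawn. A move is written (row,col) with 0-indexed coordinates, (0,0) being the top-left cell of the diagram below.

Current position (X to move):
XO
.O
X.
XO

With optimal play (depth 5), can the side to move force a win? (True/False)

X winning at [XO/.O/X./XO]: True

[XO/.O/X./XO] X move#1: (1,0):+1/XO/XO/X./XO*, (2,1):+0/XO/.O/XX/XO
[XO/XO/X./XO] end (terminal -1, O#2); searched XO/.O/X./XO to 5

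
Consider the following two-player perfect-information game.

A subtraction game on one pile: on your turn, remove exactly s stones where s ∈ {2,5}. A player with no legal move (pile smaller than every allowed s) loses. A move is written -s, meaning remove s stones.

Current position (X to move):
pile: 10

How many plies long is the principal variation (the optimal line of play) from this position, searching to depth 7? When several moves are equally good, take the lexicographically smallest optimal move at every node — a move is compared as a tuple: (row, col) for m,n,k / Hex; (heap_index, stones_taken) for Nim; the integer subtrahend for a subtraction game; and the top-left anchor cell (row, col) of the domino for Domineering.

PV length from [10]: 5 plies

[10] X move#1: -2:+1/8*, -5:-1/5
[8] O move#2: -2:-1/6*, -5:-1/3
[6] X move#3: -2:+1/4*, -5:+1/1
[4] O move#4: -2:-1/2*
[2] X move#5: -2:+1/0*
[0] end (terminal -1, O#6); searched 10 to 7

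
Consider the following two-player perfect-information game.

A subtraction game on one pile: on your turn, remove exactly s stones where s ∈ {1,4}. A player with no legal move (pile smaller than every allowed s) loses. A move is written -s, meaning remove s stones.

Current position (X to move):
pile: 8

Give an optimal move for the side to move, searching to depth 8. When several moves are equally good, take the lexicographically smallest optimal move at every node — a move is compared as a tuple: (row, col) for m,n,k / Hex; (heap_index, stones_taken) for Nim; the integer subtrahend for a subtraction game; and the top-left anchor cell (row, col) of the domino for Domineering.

X's best at [8]: -1

ply 1, X at 8 | -1=+1→7*; -4=-1→4
ply 2, O at 7 | -1=-1→6*; -4=-1→3
ply 3, X at 6 | -1=+1→5*; -4=+1→2
ply 4, O at 5 | -1=-1→4*; -4=-1→1
ply 5, X at 4 | -1=-1→3; -4=+1→0*
ply 6: 0 is terminal -1 (O); from 8 depth 8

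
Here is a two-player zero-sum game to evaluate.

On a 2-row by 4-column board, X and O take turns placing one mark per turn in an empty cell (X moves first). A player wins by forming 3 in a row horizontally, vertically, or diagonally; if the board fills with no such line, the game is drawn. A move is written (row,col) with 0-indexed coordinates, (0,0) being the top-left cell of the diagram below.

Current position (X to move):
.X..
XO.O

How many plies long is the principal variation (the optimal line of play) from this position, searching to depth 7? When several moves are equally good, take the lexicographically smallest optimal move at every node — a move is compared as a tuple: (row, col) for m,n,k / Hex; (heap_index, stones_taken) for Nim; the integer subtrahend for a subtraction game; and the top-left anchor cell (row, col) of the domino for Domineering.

PV length from [.X../XO.O]: 4 plies

[.X../XO.O] X move#1: (0,0):-1/XX../XO.O, (0,2):-1/.XX./XO.O, (0,3):-1/.X.X/XO.O, (1,2):+0/.X../XOXO*
[.X../XOXO] O move#2: (0,0):+0/OX../XOXO*, (0,2):+0/.XO./XOXO, (0,3):+0/.X.O/XOXO
[OX../XOXO] X move#3: (0,2):+0/OXX./XOXO*, (0,3):+0/OX.X/XOXO
[OXX./XOXO] O move#4: (0,3):+0/OXXO/XOXO*
[OXXO/XOXO] end (terminal +0, X#5); searched .X../XO.O to 7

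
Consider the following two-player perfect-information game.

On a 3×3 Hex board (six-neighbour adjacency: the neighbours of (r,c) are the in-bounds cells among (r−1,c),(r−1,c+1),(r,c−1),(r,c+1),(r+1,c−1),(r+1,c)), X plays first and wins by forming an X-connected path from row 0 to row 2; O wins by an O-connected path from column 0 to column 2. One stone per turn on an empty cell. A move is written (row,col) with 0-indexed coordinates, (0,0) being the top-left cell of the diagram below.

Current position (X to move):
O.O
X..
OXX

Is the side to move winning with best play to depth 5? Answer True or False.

p1 X@[O.O/X../OXX]: (0,1)[OXO/X../OXX]-1* (1,1)[O.O/XX./OXX]-1 (1,2)[O.O/X.X/OXX]-1
p2 O@[OXO/X../OXX]: (1,1)[OXO/XO./OXX]+1* (1,2)[OXO/X.O/OXX]-1
p3 X@[OXO/XO./OXX] terminal -1; root [O.O/X../OXX] d5

X winning at [O.O/X../OXX]: False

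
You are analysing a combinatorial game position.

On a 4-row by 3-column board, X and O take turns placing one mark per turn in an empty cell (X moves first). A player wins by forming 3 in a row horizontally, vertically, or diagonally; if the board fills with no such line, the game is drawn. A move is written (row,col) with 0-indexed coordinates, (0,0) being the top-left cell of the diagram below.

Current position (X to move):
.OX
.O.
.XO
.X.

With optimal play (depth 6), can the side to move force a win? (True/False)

p1 X@[.OX/.O./.XO/.X.]: (0,0)[XOX/.O./.XO/.X.]-1* (1,0)[.OX/XO./.XO/.X.]-1 (1,2)[.OX/.OX/.XO/.X.]-1 (2,0)[.OX/.O./XXO/.X.]-1 (3,0)[.OX/.O./.XO/XX.]-1 (3,2)[.OX/.O./.XO/.XX]-1
p2 O@[XOX/.O./.XO/.X.]: (1,0)[XOX/OO./.XO/.X.]+0 (1,2)[XOX/.OO/.XO/.X.]+1* (2,0)[XOX/.O./OXO/.X.]-1 (3,0)[XOX/.O./.XO/OX.]-1 (3,2)[XOX/.O./.XO/.XO]+0
p3 X@[XOX/.OO/.XO/.X.]: (1,0)[XOX/XOO/.XO/.X.]-1* (2,0)[XOX/.OO/XXO/.X.]-1 (3,0)[XOX/.OO/.XO/XX.]-1 (3,2)[XOX/.OO/.XO/.XX]-1
p4 O@[XOX/XOO/.XO/.X.]: (2,0)[XOX/XOO/OXO/.X.]-1 (3,0)[XOX/XOO/.XO/OX.]-1 (3,2)[XOX/XOO/.XO/.XO]+1*
p5 X@[XOX/XOO/.XO/.XO] terminal -1; root [.OX/.O./.XO/.X.] d6

X winning at [.OX/.O./.XO/.X.]: False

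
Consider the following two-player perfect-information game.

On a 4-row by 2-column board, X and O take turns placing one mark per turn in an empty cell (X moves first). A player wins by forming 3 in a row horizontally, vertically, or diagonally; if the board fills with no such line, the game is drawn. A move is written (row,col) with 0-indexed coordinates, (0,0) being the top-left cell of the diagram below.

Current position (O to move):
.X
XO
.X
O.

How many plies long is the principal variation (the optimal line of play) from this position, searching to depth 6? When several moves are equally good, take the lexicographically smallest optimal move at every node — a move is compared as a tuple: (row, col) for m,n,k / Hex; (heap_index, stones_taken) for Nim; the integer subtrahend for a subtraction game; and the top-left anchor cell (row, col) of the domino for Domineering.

PV length from [.X/XO/.X/O.]: 3 plies

[.X/XO/.X/O.] O move#1: (0,0):+0/OX/XO/.X/O.*, (2,0):+0/.X/XO/OX/O., (3,1):+0/.X/XO/.X/OO
[OX/XO/.X/O.] X move#2: (2,0):+0/OX/XO/XX/O.*, (3,1):+0/OX/XO/.X/OX
[OX/XO/XX/O.] O move#3: (3,1):+0/OX/XO/XX/OO*
[OX/XO/XX/OO] end (terminal +0, X#4); searched .X/XO/.X/O. to 6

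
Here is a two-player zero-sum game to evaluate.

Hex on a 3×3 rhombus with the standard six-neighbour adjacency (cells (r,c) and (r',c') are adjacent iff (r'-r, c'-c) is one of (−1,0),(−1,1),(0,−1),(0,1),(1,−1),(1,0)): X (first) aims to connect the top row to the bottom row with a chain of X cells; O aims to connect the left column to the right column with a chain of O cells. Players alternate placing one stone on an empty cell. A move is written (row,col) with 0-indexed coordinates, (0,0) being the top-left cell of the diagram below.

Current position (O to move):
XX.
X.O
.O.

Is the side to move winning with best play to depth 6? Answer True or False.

[XX./X.O/.O.] O move#1: (0,2):-1/XXO/X.O/.O., (1,1):-1/XX./XOO/.O., (2,0):+1/XX./X.O/OO.*, (2,2):-1/XX./X.O/.OO
[XX./X.O/OO.] end (terminal -1, X#2); searched XX./X.O/.O. to 6

O winning at [XX./X.O/.O.]: True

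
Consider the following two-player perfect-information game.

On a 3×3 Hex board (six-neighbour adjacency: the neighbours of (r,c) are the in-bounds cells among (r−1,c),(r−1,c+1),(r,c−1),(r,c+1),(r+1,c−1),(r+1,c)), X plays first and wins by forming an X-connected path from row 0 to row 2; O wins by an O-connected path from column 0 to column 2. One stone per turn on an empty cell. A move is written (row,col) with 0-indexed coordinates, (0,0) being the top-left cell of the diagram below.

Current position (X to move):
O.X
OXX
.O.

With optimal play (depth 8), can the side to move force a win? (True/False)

X winning at [O.X/OXX/.O.]: True

[O.X/OXX/.O.] X move#1: (0,1):+1/OXX/OXX/.O.*, (2,0):+1/O.X/OXX/XO., (2,2):+1/O.X/OXX/.OX
[OXX/OXX/.O.] O move#2: (2,0):-1/OXX/OXX/OO.*, (2,2):-1/OXX/OXX/.OO
[OXX/OXX/OO.] X move#3: (2,2):+1/OXX/OXX/OOX*
[OXX/OXX/OOX] end (terminal -1, O#4); searched O.X/OXX/.O. to 8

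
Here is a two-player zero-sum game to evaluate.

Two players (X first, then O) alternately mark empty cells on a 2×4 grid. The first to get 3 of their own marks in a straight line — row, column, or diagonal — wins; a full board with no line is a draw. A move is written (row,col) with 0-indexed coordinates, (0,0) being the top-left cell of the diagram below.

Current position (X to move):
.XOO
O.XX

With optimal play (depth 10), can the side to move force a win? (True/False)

[.XOO/O.XX] X move#1: (0,0):+0/XXOO/O.XX, (1,1):+1/.XOO/OXXX*
[.XOO/OXXX] end (terminal -1, O#2); searched .XOO/O.XX to 10

X winning at [.XOO/O.XX]: True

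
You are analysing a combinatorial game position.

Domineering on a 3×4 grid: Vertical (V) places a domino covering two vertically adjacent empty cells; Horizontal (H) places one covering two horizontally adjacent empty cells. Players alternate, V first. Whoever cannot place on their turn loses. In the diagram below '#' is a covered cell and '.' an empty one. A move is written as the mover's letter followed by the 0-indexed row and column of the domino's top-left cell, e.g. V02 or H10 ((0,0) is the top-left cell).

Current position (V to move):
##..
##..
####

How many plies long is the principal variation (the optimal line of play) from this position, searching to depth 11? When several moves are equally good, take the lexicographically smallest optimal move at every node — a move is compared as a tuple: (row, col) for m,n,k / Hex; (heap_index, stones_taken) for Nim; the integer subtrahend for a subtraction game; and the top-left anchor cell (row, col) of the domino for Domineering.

PV length from [##../##../####]: 1 ply

ply 1, V at ##../##../#### | V02=+1→###./###./####*; V03=+1→##.#/##.#/####
ply 2: ###./###./#### is terminal -1 (H); from ##../##../#### depth 11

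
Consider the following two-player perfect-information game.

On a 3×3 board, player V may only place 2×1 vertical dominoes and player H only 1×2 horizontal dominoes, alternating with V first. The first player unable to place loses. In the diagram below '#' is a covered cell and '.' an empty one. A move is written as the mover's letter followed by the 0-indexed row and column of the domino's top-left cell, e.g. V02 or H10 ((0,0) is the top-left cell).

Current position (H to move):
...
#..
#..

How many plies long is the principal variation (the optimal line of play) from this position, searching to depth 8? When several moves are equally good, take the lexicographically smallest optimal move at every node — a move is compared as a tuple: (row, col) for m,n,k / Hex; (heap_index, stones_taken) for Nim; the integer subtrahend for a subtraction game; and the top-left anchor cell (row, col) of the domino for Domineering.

PV length from [.../#../#..]: 1 ply

[.../#../#..] H move#1: H00:-1/##./#../#.., H01:-1/.##/#../#.., H11:+1/.../###/#..*, H21:-1/.../#../###
[.../###/#..] end (terminal -1, V#2); searched .../#../#.. to 8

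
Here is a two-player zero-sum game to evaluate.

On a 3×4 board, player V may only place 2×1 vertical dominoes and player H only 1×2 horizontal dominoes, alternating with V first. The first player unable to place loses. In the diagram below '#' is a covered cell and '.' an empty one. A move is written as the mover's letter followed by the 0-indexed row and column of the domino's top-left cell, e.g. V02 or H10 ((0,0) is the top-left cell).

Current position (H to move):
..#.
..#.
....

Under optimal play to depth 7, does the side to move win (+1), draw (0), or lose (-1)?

value(..#./..#./...., H) = +1

ply 1, H at ..#./..#./.... | H00=-1→###./..#./....; H10=+1→..#./###./....*; H20=-1→..#./..#./##..; H21=-1→..#./..#./.##.; H22=-1→..#./..#./..##
ply 2, V at ..#./###./.... | V03=-1→..##/####/....*; V13=-1→..#./####/...#
ply 3, H at ..##/####/.... | H00=+1→####/####/....*; H20=+1→..##/####/##..; H21=+1→..##/####/.##.; H22=+1→..##/####/..##
ply 4: ####/####/.... is terminal -1 (V); from ..#./..#./.... depth 7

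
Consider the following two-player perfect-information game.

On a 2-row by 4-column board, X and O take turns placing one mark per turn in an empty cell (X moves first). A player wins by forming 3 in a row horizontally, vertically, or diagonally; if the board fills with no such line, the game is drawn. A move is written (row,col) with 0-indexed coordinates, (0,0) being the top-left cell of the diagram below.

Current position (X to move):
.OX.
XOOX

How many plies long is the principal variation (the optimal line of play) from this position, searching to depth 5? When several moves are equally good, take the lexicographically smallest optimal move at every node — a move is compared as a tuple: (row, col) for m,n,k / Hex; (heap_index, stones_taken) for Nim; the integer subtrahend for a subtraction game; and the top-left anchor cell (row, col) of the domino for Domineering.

PV length from [.OX./XOOX]: 2 plies

[.OX./XOOX] X move#1: (0,0):+0/XOX./XOOX*, (0,3):+0/.OXX/XOOX
[XOX./XOOX] O move#2: (0,3):+0/XOXO/XOOX*
[XOXO/XOOX] end (terminal +0, X#3); searched .OX./XOOX to 5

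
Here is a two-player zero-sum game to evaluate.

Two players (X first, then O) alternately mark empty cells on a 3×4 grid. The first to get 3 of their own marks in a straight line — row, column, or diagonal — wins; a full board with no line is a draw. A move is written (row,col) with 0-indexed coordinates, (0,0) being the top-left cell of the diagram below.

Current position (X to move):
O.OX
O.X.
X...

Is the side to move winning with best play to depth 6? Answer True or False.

ply 1, X at O.OX/O.X./X... | (0,1)=+1→OXOX/O.X./X...*; (1,1)=-1→O.OX/OXX./X...; (1,3)=-1→O.OX/O.XX/X...; (2,1)=+1→O.OX/O.X./XX..; (2,2)=-1→O.OX/O.X./X.X.; (2,3)=-1→O.OX/O.X./X..X
ply 2, O at OXOX/O.X./X... | (1,1)=-1→OXOX/OOX./X...*; (1,3)=-1→OXOX/O.XO/X...; (2,1)=-1→OXOX/O.X./XO..; (2,2)=-1→OXOX/O.X./X.O.; (2,3)=-1→OXOX/O.X./X..O
ply 3, X at OXOX/OOX./X... | (1,3)=-1→OXOX/OOXX/X...; (2,1)=+1→OXOX/OOX./XX..*; (2,2)=+1→OXOX/OOX./X.X.; (2,3)=+1→OXOX/OOX./X..X
ply 4: OXOX/OOX./XX.. is terminal -1 (O); from O.OX/O.X./X... depth 6

X winning at [O.OX/O.X./X...]: True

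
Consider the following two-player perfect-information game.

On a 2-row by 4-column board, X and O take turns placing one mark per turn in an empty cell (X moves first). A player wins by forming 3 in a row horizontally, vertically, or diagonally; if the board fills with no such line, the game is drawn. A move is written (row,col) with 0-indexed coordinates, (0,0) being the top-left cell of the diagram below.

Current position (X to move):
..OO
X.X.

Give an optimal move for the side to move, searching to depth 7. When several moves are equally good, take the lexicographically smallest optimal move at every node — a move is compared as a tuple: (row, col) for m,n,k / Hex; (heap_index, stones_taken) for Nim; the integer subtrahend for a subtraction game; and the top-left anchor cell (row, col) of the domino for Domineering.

X's best at [..OO/X.X.]: (1,1)

[..OO/X.X.] X move#1: (0,0):-1/X.OO/X.X., (0,1):+0/.XOO/X.X., (1,1):+1/..OO/XXX.*, (1,3):-1/..OO/X.XX
[..OO/XXX.] end (terminal -1, O#2); searched ..OO/X.X. to 7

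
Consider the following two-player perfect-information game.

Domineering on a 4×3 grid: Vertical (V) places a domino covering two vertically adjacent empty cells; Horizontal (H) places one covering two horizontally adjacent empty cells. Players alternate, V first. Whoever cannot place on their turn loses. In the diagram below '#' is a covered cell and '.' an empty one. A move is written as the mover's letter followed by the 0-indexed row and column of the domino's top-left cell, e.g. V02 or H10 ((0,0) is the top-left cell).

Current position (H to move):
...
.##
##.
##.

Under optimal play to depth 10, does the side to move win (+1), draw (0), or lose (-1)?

value(.../.##/##./##., H) = -1

[.../.##/##./##.] H move#1: H00:-1/##./.##/##./##.*, H01:-1/.##/.##/##./##.
[##./.##/##./##.] V move#2: V22:+1/##./.##/###/###*
[##./.##/###/###] end (terminal -1, H#3); searched .../.##/##./##. to 10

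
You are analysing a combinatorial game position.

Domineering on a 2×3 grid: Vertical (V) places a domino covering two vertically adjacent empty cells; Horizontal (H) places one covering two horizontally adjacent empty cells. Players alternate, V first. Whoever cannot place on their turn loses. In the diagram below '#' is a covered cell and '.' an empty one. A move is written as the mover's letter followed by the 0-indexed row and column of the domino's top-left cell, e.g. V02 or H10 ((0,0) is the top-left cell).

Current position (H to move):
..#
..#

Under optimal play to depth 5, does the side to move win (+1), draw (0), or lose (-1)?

value(..#/..#, H) = +1

[..#/..#] H move#1: H00:+1/###/..#*, H10:+1/..#/###
[###/..#] end (terminal -1, V#2); searched ..#/..# to 5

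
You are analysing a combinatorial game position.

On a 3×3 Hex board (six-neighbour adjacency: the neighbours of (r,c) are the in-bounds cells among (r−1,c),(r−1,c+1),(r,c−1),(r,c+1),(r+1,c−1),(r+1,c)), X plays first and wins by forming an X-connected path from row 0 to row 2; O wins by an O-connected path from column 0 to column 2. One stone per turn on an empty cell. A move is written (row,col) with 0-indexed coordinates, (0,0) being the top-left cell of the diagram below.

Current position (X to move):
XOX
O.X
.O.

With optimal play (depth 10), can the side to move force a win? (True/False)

X winning at [XOX/O.X/.O.]: True

[XOX/O.X/.O.] X move#1: (1,1):+1/XOX/OXX/.O.*, (2,0):+1/XOX/O.X/XO., (2,2):+1/XOX/O.X/.OX
[XOX/OXX/.O.] O move#2: (2,0):-1/XOX/OXX/OO.*, (2,2):-1/XOX/OXX/.OO
[XOX/OXX/OO.] X move#3: (2,2):+1/XOX/OXX/OOX*
[XOX/OXX/OOX] end (terminal -1, O#4); searched XOX/O.X/.O. to 10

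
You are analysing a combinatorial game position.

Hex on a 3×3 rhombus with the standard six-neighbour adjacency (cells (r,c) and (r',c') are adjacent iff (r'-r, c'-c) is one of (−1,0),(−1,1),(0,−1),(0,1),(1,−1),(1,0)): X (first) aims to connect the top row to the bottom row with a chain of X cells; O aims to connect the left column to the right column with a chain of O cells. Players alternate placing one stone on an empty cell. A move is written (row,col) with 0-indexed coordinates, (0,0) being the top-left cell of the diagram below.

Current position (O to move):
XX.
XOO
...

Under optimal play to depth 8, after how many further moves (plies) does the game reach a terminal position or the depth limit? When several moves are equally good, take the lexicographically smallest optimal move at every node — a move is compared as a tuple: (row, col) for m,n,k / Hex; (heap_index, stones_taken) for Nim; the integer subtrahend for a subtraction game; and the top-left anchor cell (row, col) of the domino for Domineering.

PV length from [XX./XOO/...]: 1 ply

[XX./XOO/...] O move#1: (0,2):-1/XXO/XOO/..., (2,0):+1/XX./XOO/O..*, (2,1):-1/XX./XOO/.O., (2,2):-1/XX./XOO/..O
[XX./XOO/O..] end (terminal -1, X#2); searched XX./XOO/... to 8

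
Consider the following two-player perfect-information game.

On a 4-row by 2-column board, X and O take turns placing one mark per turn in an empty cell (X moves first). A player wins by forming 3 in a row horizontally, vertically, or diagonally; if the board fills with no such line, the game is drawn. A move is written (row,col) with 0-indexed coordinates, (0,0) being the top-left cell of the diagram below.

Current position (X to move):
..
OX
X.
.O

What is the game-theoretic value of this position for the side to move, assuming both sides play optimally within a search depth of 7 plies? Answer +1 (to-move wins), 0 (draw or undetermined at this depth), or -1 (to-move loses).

p1 X@[../OX/X./.O]: (0,0)[X./OX/X./.O]+0* (0,1)[.X/OX/X./.O]+0 (2,1)[../OX/XX/.O]+0 (3,0)[../OX/X./XO]+0
p2 O@[X./OX/X./.O]: (0,1)[XO/OX/X./.O]+0* (2,1)[X./OX/XO/.O]+0 (3,0)[X./OX/X./OO]+0
p3 X@[XO/OX/X./.O]: (2,1)[XO/OX/XX/.O]+0* (3,0)[XO/OX/X./XO]+0
p4 O@[XO/OX/XX/.O]: (3,0)[XO/OX/XX/OO]+0*
p5 X@[XO/OX/XX/OO] terminal +0; root [../OX/X./.O] d7

value(../OX/X./.O, X) = 0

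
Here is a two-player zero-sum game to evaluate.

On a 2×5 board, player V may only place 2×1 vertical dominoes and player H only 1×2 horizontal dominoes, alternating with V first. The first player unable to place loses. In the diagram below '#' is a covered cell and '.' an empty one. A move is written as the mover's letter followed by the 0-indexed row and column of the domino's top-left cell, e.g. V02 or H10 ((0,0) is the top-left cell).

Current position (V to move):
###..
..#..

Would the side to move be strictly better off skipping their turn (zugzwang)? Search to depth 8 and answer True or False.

zugzwang(###../..#.., V) = False

p1 V@[###../..#..]: V03[####./..##.]+1* V04[###.#/..#.#]+1
p2 H@[####./..##.]: H10[####./####.]-1*
p3 V@[####./####.]: V04[#####/#####]+1*
p4 H@[#####/#####] terminal -1; root [###../..#..] d8
pass branch (H moves first from the same position):
  | p1 H@[###../..#..]: H03[#####/..#..]+1* H10[###../###..]-1 H13[###../..###]+1
  | p2 V@[#####/..#..] terminal -1; root [###../..#..] d8
V moving scores +1; V passing scores -1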